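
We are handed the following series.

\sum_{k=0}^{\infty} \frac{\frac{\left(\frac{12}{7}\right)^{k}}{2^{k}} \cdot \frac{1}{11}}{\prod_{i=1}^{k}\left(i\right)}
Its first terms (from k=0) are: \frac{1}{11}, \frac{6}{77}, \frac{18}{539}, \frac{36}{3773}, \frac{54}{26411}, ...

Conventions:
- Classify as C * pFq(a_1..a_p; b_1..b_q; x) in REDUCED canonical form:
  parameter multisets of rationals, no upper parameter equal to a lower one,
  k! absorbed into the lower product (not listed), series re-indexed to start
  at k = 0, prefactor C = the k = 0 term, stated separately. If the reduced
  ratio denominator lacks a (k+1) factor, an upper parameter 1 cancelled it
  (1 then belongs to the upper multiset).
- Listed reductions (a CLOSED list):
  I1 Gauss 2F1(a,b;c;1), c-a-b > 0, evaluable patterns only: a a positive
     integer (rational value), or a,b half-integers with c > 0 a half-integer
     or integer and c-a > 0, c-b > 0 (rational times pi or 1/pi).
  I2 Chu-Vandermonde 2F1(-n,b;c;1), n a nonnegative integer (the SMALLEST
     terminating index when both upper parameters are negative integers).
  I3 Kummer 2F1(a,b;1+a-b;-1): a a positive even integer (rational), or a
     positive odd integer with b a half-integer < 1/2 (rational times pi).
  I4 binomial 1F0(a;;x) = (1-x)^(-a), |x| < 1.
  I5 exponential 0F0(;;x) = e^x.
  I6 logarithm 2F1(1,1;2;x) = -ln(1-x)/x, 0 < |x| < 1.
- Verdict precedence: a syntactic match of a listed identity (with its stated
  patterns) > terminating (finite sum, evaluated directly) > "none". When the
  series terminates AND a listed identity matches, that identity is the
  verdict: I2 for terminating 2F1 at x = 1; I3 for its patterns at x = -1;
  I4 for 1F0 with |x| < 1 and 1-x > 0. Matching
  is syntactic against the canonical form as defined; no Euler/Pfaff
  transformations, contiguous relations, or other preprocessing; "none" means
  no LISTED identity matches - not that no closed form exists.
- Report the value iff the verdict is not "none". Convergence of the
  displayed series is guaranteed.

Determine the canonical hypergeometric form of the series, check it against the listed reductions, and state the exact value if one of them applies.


Classification (C = \frac{1}{11}): 0F0 with upper {-}, lower {-}, argument x = \frac{6}{7}. Verdict: this is the exponential series (I5) (the 0F0 exponential series at x = \frac{6}{7}). Hence: \frac{1}{11} \cdot e^{\frac{6}{7}}.

First insight: x = \frac{6}{7} and the product of the first k integers (C = 1/11, x = 6/7) is k!.
Consecutive-term ratio: r(k) = \frac{6}{7} * 1 / [(k+1)] - rational; roots negated = parameters, x = \frac{6}{7}, C = \frac{1}{11}.


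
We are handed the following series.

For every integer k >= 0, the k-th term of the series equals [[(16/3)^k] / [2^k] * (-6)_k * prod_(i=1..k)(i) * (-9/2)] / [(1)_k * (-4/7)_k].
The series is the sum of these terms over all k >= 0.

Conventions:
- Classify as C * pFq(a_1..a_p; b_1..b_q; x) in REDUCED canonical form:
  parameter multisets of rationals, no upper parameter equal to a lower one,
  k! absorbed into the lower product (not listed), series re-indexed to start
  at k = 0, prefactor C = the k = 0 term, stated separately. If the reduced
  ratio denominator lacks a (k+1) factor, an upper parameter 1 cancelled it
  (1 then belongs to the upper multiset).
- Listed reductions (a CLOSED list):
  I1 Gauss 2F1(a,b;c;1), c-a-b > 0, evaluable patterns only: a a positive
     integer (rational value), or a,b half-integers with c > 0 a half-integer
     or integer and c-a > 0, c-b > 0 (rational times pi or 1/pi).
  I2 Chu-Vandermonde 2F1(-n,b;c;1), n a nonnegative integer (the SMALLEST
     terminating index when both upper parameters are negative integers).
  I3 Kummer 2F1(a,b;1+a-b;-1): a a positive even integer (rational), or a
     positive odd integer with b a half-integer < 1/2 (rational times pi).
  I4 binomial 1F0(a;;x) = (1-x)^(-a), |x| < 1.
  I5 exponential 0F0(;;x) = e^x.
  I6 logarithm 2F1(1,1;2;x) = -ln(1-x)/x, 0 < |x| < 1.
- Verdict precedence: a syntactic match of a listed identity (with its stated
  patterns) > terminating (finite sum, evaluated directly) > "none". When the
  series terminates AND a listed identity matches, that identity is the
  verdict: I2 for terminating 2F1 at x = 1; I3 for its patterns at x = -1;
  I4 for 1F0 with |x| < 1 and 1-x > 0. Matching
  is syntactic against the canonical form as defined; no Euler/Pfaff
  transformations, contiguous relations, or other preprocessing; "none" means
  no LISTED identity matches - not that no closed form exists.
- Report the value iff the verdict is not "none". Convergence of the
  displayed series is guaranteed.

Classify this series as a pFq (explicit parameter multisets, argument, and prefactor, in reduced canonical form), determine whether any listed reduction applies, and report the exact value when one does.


At argument 8/3: a 2F1 with upper {-6, 1}, lower {-4/7}, scaled by C = -9/2. Verdict: terminating - upper -6 stops the sum at k = 6; the 7 terms are added exactly. Value: 961888933/85374.

First insight: with t_0 = -9/2, the two k-th powers (C = -9/2, x = 8/3) combine into one argument.
Step ratio: r(k) = (8/3) * (k-6) (k+1) / [(k-4/7) (k+1)] - rational in k. x = (8/3); t_0 = -9/2; negate the roots.


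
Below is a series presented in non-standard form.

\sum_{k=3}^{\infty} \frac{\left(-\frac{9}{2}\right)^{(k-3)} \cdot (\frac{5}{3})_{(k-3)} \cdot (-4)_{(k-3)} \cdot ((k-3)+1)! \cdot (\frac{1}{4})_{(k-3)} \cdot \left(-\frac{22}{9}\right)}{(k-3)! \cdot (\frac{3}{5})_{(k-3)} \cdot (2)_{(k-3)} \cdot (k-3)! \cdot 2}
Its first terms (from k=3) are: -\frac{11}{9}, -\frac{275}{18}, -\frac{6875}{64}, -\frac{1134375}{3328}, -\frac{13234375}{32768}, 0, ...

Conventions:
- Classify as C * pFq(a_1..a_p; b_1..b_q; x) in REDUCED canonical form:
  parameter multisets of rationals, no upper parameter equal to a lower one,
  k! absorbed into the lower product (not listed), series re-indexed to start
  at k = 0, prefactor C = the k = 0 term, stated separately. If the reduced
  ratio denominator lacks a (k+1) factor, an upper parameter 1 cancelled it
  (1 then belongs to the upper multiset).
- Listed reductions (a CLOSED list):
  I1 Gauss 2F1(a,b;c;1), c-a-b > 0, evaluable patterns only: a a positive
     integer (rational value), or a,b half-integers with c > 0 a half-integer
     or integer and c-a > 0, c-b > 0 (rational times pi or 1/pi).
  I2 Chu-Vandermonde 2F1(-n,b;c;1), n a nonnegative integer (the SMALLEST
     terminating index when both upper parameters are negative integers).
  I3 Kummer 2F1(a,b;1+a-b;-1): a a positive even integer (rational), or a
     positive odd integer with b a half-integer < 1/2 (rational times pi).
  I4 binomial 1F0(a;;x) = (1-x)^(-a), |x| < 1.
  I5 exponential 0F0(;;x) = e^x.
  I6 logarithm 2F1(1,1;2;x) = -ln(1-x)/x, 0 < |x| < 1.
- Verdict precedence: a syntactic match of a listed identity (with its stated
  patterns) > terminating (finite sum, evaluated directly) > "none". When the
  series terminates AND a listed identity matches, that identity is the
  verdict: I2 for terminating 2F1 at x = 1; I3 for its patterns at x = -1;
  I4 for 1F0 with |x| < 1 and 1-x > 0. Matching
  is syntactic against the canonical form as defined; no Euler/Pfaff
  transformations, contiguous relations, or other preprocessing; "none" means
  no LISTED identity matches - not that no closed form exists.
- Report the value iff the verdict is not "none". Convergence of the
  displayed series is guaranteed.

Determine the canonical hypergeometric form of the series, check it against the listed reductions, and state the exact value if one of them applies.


Classification (C = -\frac{11}{9}): 3F2 with upper {-4, \frac{1}{4}, \frac{5}{3}}, lower {\frac{3}{5}, 1}, argument x = -\frac{9}{2}. Verdict: terminating at k = 4: the factor (-4)_k kills every later term; summing the 5 survivors is exact. Hence: -\frac{370035611}{425984}.

Key step: x = -\frac{9}{2} and the factorial ratio (prefactor -11/9) (k+a-1)!/(a-1)! is a rising factorial (a)_k.
Consecutive-term ratio: r(k) = -\frac{9}{2} * (k-4) (k+\frac{1}{4}) (k+\frac{5}{3}) / [(k+\frac{3}{5}) (k+1) (k+1)] - rational in k, leading ratio -\frac{9}{2}; with t_0 = -\frac{11}{9}, classification follows.


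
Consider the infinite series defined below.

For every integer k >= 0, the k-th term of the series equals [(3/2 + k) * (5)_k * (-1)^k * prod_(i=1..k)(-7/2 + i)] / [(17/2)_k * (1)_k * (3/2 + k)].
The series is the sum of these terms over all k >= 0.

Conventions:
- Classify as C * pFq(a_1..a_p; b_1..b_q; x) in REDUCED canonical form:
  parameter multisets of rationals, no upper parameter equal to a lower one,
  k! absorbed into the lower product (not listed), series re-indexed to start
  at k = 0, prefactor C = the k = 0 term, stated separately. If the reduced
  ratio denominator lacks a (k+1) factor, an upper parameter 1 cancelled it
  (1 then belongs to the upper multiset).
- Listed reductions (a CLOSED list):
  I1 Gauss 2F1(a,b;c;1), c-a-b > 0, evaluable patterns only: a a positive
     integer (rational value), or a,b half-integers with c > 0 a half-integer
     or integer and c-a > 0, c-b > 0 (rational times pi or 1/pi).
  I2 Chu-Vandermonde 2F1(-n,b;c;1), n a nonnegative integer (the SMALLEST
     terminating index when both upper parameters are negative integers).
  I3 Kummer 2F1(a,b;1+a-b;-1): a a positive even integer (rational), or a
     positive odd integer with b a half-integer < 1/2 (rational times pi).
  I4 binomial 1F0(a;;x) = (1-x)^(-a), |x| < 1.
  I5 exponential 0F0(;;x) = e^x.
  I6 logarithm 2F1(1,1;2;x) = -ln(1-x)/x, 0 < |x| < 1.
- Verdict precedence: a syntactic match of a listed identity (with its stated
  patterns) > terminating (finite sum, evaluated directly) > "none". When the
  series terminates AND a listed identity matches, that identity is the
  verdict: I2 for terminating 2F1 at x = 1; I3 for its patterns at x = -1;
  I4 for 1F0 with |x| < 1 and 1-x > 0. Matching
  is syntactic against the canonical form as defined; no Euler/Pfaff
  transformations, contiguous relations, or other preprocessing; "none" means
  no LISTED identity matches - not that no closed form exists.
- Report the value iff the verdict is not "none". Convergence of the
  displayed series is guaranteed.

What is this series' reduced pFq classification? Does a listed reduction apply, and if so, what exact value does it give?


At argument -1: a 2F1 with upper {-5/2, 5}, lower {17/2}, scaled by C = 1. Verdict: this is the Kummer evaluation I3 (x = -1; c = 17/2 equals 1+a-b for upper {-5/2, 5}: listed pattern). Value: (135135/131072) * pi.

The tell: x = (-1) and (1)_k (C = 1, x = -1) is k! itself.
Term ratio: r(k) = (-1) * (k-5/2) (k+5) / [(k+17/2) (k+1)] - poly over poly, x = (-1) from leading terms; C = 1 at k = 0.


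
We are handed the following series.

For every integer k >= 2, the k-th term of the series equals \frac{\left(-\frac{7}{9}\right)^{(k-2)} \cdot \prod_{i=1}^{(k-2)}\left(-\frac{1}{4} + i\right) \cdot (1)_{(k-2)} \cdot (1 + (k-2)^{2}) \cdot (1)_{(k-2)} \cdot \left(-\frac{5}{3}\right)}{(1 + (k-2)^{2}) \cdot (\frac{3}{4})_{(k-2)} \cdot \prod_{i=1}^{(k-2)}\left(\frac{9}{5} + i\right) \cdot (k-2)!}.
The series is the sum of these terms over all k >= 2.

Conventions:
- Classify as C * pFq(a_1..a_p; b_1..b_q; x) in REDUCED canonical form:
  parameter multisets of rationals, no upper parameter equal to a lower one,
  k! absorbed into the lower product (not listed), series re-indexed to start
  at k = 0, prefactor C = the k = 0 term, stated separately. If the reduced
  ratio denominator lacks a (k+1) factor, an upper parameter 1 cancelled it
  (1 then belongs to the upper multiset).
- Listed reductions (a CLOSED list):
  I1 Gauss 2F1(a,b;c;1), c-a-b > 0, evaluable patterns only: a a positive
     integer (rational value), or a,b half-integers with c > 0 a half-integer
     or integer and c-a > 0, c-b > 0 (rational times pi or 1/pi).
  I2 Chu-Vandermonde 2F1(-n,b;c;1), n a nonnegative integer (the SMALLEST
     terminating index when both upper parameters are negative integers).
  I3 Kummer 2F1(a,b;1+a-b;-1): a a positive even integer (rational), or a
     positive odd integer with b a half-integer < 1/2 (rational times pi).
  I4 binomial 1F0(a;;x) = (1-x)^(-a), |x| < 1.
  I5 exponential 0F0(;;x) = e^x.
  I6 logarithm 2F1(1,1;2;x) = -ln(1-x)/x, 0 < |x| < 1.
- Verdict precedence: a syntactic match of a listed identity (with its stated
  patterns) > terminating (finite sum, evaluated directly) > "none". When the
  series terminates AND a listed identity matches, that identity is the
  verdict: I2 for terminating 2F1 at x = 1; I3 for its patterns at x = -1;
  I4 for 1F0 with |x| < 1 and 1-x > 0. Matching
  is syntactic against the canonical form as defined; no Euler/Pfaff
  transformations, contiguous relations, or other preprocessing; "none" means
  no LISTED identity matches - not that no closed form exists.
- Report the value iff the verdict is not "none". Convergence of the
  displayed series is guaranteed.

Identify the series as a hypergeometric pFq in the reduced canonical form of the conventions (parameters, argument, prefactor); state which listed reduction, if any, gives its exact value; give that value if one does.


Canonical form: C = -\frac{5}{3} times 2F1 with upper {1, 1}, lower {\frac{14}{5}}, x = -\frac{7}{9}. Verdict: none here - no I1-I6 shape fits x = -\frac{7}{9} with lower {\frac{14}{5}}.

Key observation: with t_0 = -\frac{5}{3}, the lower running product (C = -5/3) is a rising factorial.
Adjacent-term ratio: r(k) = -\frac{7}{9} * (k+1) (k+1) / [(k+\frac{14}{5}) (k+1)] - rational in k, leading ratio -\frac{7}{9}; with t_0 = -\frac{5}{3}, classification follows.


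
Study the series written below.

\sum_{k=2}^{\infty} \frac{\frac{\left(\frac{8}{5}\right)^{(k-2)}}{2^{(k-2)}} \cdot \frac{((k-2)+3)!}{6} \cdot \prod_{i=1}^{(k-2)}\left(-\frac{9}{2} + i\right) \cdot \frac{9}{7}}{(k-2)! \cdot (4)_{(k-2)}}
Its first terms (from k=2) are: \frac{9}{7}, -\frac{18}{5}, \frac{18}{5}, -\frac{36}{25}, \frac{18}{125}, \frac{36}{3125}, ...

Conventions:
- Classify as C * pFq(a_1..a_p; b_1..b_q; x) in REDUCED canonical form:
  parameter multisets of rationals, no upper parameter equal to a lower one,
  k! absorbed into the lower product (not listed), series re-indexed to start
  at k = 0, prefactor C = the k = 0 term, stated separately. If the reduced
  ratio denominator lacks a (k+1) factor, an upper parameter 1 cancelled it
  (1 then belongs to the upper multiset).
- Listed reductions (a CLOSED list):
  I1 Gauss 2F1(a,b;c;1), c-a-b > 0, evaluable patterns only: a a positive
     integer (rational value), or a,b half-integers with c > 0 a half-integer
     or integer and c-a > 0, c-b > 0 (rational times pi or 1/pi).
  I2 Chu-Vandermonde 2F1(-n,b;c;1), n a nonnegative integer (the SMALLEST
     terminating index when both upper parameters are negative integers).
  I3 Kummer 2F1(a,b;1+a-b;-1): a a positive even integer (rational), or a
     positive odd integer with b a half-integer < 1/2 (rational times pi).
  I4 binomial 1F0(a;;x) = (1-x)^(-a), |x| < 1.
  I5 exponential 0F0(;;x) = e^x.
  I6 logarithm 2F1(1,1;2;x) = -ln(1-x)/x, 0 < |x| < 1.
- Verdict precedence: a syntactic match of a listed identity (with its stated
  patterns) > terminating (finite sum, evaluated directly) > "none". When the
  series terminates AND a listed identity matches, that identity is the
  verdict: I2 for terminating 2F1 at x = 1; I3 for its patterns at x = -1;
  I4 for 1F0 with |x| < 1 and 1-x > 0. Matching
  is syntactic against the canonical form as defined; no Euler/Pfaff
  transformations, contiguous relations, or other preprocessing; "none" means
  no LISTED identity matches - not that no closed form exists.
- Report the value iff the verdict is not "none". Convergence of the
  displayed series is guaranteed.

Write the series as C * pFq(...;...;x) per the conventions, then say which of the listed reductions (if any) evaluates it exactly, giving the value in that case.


At argument \frac{4}{5}: a 1F0 with upper {-\frac{7}{2}}, lower {-}, scaled by C = \frac{9}{7}. Verdict: this is the I4 binomial reduction (the 1F0 binomial series: exponent 7/2, x = \frac{4}{5}). Its exact value is \frac{9}{7} \cdot \left(\frac{1}{5}\right)^{\frac{7}{2}}.

The tell: from the first term \frac{9}{7}: the parameter 4 appears in both the upper and lower lists and cancels.
Step ratio: r(k) = \frac{4}{5} * (k-\frac{7}{2}) / [(k+1)] - poly over poly, x = \frac{4}{5} from leading terms; C = \frac{9}{7} at k = 0.


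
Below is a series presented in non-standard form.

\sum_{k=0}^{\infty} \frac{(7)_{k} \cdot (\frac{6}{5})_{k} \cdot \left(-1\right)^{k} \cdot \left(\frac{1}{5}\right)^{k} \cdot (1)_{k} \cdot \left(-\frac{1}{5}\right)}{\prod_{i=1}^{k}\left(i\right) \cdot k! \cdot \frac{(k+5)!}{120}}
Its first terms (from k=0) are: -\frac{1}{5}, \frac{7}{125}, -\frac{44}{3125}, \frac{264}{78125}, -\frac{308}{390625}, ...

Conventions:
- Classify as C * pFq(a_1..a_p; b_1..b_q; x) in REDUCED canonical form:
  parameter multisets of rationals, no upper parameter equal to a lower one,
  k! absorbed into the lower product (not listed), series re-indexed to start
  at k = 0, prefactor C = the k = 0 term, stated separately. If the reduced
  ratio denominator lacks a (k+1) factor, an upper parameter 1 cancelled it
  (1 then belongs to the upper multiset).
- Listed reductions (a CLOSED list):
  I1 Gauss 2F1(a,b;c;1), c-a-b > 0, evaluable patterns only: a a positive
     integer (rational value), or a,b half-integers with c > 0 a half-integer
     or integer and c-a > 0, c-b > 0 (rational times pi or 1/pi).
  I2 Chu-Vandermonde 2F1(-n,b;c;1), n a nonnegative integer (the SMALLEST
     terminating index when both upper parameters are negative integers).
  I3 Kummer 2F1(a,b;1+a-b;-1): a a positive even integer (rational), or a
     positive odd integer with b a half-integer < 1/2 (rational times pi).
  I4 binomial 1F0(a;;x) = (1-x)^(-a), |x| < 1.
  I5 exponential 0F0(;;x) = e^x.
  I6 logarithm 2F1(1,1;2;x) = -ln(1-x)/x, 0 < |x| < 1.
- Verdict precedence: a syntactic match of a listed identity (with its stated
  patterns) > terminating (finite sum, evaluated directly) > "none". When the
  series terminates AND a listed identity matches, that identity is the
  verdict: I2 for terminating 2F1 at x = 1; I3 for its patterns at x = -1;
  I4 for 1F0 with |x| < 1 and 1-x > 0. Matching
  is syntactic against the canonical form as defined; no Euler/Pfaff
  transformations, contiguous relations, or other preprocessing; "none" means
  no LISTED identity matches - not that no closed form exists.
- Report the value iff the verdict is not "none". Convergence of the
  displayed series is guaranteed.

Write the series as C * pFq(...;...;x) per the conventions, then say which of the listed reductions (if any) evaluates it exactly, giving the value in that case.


Classification (C = -\frac{1}{5}): 2F1 with upper {\frac{6}{5}, 7}, lower {6}, argument x = -\frac{1}{5}. Verdict: no listed reduction: x = -\frac{1}{5} and upper {\frac{6}{5}, 7} fail every I1-I6 pattern.

Key observation: x = -\frac{1}{5} and the parameter 1 appears in both the upper and lower lists and cancels.
Ratio: r(k) = -\frac{1}{5} * (k+\frac{6}{5}) (k+7) / [(k+6) (k+1)] - rational; roots negated = parameters, x = -\frac{1}{5}, C = -\frac{1}{5}.


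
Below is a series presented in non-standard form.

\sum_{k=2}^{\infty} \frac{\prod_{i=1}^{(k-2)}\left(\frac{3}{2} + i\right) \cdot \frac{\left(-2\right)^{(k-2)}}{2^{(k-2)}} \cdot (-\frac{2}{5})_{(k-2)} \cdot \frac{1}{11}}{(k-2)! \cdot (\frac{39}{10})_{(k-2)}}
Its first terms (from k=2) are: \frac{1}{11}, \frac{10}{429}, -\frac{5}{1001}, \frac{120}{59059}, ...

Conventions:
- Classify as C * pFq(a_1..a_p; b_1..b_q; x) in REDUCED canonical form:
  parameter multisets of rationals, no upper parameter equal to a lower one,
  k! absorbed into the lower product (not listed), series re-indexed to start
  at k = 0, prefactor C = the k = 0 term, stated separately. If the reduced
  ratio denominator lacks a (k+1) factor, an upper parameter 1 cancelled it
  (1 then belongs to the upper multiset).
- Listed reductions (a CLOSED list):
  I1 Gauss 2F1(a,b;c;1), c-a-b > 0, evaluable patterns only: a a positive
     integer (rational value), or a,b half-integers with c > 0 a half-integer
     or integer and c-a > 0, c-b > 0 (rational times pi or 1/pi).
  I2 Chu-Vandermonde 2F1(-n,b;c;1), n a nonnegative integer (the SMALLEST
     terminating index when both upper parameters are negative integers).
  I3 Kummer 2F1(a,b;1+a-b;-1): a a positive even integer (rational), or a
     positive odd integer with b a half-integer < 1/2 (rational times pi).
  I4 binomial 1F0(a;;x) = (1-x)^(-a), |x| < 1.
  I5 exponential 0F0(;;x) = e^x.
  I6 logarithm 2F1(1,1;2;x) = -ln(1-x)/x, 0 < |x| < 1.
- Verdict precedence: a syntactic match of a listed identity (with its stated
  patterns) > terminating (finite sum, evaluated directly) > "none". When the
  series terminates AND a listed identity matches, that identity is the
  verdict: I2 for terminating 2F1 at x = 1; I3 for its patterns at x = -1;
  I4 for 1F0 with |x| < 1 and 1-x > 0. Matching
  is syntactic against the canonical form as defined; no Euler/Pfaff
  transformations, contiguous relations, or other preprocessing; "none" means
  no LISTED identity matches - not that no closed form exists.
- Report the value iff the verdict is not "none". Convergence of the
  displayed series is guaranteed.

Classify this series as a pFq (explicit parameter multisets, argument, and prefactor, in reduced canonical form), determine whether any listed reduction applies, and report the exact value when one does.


Classification (C = \frac{1}{11}): 2F1 with upper {-\frac{2}{5}, \frac{5}{2}}, lower {\frac{39}{10}}, argument x = -1. Verdict: none here - no I1-I6 shape fits x = -1 with lower {\frac{39}{10}}.

Key observation: with t_0 = \frac{1}{11}, the two k-th powers (prefactor 1/11) combine into one argument.
Step ratio: r(k) = -1 * (k-\frac{2}{5}) (k+\frac{5}{2}) / [(k+\frac{39}{10}) (k+1)] - rational in k. x = -1; t_0 = \frac{1}{11}; negate the roots.


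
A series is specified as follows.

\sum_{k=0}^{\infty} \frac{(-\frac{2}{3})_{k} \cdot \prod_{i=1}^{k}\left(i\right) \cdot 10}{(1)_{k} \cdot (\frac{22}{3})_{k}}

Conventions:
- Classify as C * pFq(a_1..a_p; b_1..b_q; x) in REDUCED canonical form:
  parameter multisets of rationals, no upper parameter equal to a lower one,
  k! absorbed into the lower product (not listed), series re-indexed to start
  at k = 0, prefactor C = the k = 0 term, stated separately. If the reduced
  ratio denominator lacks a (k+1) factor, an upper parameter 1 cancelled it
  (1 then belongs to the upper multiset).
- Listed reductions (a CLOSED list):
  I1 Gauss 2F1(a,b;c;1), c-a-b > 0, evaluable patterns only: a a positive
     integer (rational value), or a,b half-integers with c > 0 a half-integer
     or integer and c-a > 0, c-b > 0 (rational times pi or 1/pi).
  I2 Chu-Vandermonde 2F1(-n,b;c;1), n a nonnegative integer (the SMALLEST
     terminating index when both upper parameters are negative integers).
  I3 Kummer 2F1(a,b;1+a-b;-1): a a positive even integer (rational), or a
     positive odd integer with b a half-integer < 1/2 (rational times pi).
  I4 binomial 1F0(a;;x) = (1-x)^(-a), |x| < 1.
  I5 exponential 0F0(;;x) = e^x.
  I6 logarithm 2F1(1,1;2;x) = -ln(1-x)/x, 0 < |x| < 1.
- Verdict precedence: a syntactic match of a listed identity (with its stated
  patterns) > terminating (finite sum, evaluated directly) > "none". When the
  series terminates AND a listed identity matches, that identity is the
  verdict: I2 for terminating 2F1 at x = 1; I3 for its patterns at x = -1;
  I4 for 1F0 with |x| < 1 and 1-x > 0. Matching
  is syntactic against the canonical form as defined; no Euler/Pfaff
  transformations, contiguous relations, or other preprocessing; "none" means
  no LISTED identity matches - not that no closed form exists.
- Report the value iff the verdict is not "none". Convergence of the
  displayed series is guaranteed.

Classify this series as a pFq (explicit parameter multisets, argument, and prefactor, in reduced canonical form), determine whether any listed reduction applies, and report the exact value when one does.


At argument 1: a 2F1 with upper {-\frac{2}{3}, 1}, lower {\frac{22}{3}}, scaled by C = 10. Verdict: this is Gauss's theorem (I1) (x = 1: the Gamma ratio telescopes since c-a-b = 7 > 0 and a = 1 in Z>0). Hence: \frac{190}{21}.

First insight: x = 1 and (1)_k (C = 10, x = 1) is k! itself.
Term ratio: r(k) = 1 * (k-\frac{2}{3}) (k+1) / [(k+\frac{22}{3}) (k+1)] - poly over poly, x = 1 from leading terms; C = 10 at k = 0.


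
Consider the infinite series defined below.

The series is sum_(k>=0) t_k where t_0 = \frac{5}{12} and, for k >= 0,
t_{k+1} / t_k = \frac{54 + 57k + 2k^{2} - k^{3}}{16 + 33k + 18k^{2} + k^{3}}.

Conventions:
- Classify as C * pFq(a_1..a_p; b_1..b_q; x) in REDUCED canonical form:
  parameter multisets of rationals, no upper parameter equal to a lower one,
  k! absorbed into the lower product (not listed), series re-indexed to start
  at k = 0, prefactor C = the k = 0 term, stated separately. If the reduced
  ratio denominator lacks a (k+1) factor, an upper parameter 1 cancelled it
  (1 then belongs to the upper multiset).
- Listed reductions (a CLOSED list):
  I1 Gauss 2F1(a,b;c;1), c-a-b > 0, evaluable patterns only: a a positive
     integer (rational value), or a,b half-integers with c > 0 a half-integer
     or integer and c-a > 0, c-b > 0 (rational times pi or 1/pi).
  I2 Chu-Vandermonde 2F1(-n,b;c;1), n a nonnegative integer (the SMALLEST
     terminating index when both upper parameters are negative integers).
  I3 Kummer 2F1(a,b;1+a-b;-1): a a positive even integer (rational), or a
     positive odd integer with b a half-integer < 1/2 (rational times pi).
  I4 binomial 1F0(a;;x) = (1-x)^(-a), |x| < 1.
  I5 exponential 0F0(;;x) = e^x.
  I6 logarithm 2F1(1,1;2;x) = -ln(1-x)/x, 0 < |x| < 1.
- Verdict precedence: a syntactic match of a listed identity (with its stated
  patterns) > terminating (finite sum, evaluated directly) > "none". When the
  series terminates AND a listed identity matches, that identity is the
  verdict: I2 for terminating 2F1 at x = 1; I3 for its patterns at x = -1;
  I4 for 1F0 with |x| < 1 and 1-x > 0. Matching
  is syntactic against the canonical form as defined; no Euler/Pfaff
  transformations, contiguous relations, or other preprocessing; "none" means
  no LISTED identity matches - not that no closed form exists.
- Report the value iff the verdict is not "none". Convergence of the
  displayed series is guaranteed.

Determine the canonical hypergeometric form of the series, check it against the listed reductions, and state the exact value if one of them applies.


This is \frac{5}{12} * 2F1(-9, 6; 16; -1) in reduced canonical form. Verdict: Kummer's theorem (I3) fires (x = -1; c = 16 equals 1+a-b for upper {-9, 6}: listed pattern). Its exact value is \frac{455}{48}.

Structural cue: x = -1 and the expanded ratio factors over Q; C = 5/12, x = -1, roots give parameters.
Adjacent-term ratio: r(k) = -1 * (k-9) (k+6) / [(k+16) (k+1)] - rational in k. x = -1; t_0 = \frac{5}{12}; negate the roots.


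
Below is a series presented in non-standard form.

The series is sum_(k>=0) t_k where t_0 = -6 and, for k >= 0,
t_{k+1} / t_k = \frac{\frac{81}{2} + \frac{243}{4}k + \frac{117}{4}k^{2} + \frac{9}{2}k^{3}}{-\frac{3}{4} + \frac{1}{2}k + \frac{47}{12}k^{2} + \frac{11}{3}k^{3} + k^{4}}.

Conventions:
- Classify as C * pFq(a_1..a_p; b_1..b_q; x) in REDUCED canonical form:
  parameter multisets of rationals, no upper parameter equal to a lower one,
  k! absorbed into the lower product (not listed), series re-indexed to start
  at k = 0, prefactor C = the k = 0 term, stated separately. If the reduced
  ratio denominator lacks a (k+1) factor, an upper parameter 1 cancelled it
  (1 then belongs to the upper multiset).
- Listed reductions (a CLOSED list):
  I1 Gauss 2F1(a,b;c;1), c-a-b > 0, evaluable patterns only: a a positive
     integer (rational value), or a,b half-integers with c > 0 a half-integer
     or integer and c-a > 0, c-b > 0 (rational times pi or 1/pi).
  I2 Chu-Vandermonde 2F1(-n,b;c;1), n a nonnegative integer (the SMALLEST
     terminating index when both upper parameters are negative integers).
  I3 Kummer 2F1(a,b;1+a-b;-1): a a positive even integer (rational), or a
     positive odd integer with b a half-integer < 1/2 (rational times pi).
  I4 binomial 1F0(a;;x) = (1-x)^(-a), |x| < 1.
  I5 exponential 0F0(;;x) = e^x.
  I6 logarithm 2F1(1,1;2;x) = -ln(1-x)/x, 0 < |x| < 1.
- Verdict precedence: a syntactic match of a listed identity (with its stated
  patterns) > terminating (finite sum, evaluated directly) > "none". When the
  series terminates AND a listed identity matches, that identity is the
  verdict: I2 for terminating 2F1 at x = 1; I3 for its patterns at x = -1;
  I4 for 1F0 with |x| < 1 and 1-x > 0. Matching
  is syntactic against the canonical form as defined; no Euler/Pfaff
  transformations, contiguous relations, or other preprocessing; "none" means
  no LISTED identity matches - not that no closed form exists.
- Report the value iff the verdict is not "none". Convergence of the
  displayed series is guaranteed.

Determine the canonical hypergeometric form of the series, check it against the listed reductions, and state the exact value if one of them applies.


x = \frac{9}{2} here; the reduced form reads 2F2, upper {2, 3}, lower {-\frac{1}{3}, \frac{3}{2}}, C = -6. Verdict: none - at argument \frac{9}{2} the multisets {2, 3} ; {-\frac{1}{3}, \frac{3}{2}} match no listed identity.

Key observation: t_0 = -6 here, and the expanded ratio factors over Q; prefactor -6, roots give parameters.
Ratio: r(k) = \frac{9}{2} * (k+2) (k+3) / [(k-\frac{1}{3}) (k+\frac{3}{2}) (k+1)] - poly over poly, x = \frac{9}{2} from leading terms; C = -6 at k = 0.


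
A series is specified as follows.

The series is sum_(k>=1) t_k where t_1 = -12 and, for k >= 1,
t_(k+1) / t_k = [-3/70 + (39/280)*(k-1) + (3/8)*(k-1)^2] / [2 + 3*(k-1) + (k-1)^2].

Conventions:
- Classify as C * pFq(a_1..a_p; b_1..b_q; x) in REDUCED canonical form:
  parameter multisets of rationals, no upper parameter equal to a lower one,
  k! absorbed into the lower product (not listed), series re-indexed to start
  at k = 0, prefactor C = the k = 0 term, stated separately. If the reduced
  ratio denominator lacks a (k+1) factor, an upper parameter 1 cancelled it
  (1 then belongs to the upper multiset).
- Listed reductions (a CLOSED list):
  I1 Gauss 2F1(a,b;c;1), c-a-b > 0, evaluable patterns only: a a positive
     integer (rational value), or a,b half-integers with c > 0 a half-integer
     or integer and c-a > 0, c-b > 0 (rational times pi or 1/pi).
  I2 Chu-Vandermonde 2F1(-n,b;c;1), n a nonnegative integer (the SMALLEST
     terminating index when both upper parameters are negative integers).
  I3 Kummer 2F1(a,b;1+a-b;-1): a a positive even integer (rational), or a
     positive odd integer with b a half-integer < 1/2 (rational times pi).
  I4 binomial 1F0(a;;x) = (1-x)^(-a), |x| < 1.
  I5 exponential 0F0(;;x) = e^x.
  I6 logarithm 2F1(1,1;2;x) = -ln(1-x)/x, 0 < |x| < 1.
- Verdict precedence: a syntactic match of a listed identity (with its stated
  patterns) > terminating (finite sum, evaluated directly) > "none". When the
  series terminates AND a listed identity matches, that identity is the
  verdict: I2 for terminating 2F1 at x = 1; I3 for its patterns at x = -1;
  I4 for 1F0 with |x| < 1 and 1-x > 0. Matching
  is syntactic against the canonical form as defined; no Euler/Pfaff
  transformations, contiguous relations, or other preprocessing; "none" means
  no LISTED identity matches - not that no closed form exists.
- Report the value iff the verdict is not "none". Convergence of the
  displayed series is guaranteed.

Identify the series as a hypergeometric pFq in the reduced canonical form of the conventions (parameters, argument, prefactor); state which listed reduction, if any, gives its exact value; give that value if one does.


First insight: t_0 = -12 here, and roots of the ratio polynomials (C = -12, x = 3/8) are the negated parameters.
Adjacent-term ratio: r(k) = (3/8) * (k-1/5) (k+4/7) / [(k+2) (k+1)] - rational in k, leading ratio (3/8); with t_0 = -12, classification follows.

Prefactor -12, argument 3/8: 2F1 with upper {-1/5, 4/7} over lower {2}. Verdict: none here - no I1-I6 shape fits x = 3/8 with lower {2}.


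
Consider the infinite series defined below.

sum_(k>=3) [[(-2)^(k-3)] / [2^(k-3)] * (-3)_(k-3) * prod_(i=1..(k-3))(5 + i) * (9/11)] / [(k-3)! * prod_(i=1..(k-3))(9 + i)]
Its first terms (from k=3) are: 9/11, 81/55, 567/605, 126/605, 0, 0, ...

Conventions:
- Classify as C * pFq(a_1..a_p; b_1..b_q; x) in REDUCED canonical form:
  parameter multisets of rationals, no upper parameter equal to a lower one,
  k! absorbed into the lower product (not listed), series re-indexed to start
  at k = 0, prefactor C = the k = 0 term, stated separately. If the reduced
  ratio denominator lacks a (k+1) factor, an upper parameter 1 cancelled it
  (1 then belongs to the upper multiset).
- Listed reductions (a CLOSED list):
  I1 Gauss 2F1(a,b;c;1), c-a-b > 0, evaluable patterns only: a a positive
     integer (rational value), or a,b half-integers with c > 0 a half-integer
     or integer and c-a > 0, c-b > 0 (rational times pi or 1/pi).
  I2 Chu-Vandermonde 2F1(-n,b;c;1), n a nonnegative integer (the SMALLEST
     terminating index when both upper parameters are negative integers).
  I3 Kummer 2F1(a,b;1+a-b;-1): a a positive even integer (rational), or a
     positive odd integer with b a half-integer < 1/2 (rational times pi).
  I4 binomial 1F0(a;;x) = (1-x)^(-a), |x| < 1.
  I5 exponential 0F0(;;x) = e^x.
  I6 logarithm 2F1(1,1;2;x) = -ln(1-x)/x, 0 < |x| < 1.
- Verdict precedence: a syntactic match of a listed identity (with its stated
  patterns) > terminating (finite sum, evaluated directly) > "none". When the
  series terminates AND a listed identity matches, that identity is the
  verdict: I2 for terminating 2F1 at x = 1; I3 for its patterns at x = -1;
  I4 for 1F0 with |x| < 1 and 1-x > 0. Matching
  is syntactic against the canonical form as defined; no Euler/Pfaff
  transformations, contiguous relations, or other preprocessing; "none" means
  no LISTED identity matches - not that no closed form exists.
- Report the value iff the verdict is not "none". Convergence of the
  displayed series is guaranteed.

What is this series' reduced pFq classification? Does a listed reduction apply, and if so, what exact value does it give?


Prefactor 9/11, argument -1: 2F1 with upper {-3, 6} over lower {10}. Verdict: Kummer's theorem (I3) matches (x = -1; c = 10 equals 1+a-b for upper {-3, 6}: listed pattern). Value: 189/55.

The tell: t_0 being 9/11, the two k-th powers (prefactor 9/11) combine into one argument.
Step ratio: r(k) = (-1) * (k-3) (k+6) / [(k+10) (k+1)] ; factor over Q: parameters, x = (-1), and C = 9/11.


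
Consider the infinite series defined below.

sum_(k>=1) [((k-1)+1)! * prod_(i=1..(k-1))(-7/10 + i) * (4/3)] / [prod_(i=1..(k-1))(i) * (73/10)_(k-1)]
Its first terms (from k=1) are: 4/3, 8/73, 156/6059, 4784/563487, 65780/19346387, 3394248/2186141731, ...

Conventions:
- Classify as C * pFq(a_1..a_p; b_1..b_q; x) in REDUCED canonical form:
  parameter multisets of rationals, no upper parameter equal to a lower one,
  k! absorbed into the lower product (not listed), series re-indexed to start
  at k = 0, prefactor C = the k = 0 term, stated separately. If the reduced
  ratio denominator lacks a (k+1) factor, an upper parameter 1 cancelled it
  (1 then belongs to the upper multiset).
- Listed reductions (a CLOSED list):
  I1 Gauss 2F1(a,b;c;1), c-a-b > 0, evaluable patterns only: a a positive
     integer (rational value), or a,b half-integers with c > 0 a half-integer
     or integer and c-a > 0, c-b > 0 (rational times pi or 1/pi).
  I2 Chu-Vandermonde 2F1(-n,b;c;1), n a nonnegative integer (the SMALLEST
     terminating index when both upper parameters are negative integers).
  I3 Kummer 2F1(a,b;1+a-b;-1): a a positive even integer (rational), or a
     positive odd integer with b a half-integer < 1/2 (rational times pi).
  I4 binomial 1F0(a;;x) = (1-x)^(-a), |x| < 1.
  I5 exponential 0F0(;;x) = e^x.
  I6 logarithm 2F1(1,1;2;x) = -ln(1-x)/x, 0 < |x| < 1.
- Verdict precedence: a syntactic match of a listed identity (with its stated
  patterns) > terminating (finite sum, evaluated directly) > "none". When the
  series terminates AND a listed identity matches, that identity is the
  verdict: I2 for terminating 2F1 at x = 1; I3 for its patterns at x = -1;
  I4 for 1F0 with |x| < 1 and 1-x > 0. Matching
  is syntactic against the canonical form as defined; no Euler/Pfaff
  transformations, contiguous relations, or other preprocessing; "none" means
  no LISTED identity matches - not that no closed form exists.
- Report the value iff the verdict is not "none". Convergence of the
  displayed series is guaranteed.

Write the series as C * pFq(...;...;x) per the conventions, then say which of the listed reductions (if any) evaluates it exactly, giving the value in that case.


The tell: t_0 = 4/3 here, and the product of the first k integers (prefactor 4/3) is k!.
Term ratio: r(k) = 1 * (k+3/10) (k+2) / [(k+73/10) (k+1)] - rational in k, leading ratio 1; with t_0 = 4/3, classification follows.

Reduced: x = 1, 2F1, upper = {3/10, 2}, lower = {73/10}, C = 4/3. Verdict: Gauss (I1, integer-parameter pattern) applies (x = 1: the Gamma ratio telescopes since c-a-b = 5 > 0 and a = 2 in Z>0). Value: 371/250.


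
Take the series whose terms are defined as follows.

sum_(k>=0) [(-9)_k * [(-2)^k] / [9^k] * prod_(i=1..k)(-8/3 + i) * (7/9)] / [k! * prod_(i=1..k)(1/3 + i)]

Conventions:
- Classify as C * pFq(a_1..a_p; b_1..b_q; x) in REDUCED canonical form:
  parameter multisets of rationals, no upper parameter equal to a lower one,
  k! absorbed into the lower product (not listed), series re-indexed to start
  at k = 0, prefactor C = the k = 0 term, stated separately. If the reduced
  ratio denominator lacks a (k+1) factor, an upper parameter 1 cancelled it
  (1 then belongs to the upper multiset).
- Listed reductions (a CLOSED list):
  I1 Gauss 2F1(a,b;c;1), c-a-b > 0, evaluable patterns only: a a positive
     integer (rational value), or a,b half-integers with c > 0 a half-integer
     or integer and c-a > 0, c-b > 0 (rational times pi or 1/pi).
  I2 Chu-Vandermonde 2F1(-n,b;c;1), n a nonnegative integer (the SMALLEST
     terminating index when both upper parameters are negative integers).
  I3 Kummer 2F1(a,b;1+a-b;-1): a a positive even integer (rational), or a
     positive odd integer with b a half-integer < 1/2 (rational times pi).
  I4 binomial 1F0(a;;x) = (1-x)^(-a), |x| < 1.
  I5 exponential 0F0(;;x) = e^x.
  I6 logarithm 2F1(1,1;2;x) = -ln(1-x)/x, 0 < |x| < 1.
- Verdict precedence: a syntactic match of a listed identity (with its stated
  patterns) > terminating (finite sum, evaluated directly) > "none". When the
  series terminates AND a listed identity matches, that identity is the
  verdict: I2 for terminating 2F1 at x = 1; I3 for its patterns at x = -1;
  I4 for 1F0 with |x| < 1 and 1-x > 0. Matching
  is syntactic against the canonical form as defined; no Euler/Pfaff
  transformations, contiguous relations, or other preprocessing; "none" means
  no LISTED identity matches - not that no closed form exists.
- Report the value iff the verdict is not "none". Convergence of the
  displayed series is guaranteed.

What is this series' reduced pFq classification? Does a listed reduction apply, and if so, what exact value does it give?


This is 7/9 * 2F1(-9, -5/3; 4/3; -2/9) in reduced canonical form. Verdict: terminating at k = 9: the factor (-9)_k kills every later term; summing the 10 survivors is exact. Value: -426862232107/662489036190.

Structural cue: from the first term 7/9: the running product (prefactor 7/9) telescopes to a rising factorial.
Step ratio: r(k) = (-2/9) * (k-9) (k-5/3) / [(k+4/3) (k+1)] ; factor over Q: parameters, x = (-2/9), and C = 7/9.


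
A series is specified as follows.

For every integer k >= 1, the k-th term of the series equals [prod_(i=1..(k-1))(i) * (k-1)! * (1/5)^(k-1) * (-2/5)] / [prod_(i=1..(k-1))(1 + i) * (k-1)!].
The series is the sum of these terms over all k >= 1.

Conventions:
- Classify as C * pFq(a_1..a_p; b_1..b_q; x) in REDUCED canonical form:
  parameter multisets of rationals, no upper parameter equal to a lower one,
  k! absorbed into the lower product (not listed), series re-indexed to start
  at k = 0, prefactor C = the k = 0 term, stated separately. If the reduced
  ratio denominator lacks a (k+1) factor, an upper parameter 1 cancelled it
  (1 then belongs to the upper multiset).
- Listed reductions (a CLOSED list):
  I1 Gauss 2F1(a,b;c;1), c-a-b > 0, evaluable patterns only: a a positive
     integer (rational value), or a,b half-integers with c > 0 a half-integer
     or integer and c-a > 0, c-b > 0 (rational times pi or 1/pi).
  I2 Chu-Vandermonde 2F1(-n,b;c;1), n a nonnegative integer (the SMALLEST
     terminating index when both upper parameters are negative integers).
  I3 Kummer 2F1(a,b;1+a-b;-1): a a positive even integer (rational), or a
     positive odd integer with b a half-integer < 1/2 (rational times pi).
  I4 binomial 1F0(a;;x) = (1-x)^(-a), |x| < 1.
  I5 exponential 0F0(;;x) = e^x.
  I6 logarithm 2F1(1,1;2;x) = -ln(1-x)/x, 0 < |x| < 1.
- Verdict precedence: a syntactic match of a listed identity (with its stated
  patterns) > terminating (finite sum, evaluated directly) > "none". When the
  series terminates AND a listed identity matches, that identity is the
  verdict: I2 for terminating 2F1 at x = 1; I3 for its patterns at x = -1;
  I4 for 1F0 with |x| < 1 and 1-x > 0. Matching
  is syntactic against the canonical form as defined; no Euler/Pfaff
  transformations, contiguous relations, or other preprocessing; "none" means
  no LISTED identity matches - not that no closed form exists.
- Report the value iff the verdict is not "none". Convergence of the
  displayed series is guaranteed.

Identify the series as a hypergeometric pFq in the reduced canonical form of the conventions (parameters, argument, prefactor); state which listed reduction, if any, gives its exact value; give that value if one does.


With C = -2/5: the canonical form is 2F1(1, 1; 2; 1/5). Verdict at x = 1/5: the I6 logarithm reduction matches (the logarithm: parameters (1,1;2), x = 1/5). Hence: 2 * ln(4/5).

First insight: t_0 = -2/5 here, and the running product (C = -2/5) telescopes to a rising factorial.
Step ratio: r(k) = (1/5) * (k+1) (k+1) / [(k+2) (k+1)] - rational; roots negated = parameters, x = (1/5), C = -2/5.
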